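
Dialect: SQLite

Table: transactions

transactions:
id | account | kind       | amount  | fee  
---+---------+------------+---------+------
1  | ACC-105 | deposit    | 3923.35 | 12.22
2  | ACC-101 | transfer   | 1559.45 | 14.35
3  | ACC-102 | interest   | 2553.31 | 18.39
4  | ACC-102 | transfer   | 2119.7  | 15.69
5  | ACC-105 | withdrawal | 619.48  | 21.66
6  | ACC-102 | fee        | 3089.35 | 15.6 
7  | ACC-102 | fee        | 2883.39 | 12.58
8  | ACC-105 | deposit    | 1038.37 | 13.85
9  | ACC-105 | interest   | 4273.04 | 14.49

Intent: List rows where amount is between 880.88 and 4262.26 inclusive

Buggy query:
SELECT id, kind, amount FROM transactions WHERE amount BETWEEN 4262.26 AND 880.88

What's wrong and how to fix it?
Bug: BETWEEN expects the lower bound first; with 4262.26 AND 880.88 the range is empty

Fix: Swap the bounds so the smaller value comes first

Corrected query:
SELECT id, kind, amount FROM transactions WHERE amount BETWEEN 880.88 AND 4262.26

Result:
id | kind     | amount 
---+----------+--------
1  | deposit  | 3923.35
2  | transfer | 1559.45
3  | interest | 2553.31
4  | transfer | 2119.7 
6  | fee      | 3089.35
7  | fee      | 2883.39
8  | deposit  | 1038.37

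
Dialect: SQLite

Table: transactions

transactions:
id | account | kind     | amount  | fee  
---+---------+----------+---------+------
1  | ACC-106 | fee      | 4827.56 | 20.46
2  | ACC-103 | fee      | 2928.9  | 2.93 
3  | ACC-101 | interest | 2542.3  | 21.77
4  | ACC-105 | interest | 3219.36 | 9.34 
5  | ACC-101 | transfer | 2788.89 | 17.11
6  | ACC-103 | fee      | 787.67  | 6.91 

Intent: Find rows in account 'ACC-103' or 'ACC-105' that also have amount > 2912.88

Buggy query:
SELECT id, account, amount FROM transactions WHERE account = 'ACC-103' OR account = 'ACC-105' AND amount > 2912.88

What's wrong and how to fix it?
Bug: AND binds tighter than OR, so this parses as account = 'ACC-103' OR (account = 'ACC-105' AND amount > 2912.88)

Fix: Add parentheses around the OR so the AND applies to both alternatives

Corrected query:
SELECT id, account, amount FROM transactions WHERE (account = 'ACC-103' OR account = 'ACC-105') AND amount > 2912.88

Result:
id | account | amount 
---+---------+--------
2  | ACC-103 | 2928.9 
4  | ACC-105 | 3219.36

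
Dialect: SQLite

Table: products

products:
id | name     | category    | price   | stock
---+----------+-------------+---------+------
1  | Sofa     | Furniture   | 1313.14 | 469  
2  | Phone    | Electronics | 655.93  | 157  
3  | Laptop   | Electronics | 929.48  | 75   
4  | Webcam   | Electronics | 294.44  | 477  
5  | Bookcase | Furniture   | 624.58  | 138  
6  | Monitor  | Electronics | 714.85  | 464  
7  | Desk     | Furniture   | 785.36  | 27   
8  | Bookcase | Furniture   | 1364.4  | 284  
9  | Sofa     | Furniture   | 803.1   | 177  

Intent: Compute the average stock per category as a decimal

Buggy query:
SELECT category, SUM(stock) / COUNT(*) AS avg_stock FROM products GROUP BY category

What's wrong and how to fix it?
Bug: SUM(stock) and COUNT(*) are both integers; the division truncates the fractional part

Fix: Multiply by 1.0 (or CAST to REAL) to force floating-point division

Corrected query:
SELECT category, SUM(stock) * 1.0 / COUNT(*) AS avg_stock FROM products GROUP BY category

Result:
category    | avg_stock
------------+----------
Electronics | 293.25   
Furniture   | 219      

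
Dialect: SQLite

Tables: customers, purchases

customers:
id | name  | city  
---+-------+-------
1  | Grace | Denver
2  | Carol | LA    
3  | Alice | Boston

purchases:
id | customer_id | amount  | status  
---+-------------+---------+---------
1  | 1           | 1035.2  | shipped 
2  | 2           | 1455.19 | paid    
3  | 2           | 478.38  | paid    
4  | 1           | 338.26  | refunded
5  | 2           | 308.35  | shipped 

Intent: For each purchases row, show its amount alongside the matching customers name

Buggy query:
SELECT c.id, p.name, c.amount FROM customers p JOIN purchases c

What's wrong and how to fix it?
Bug: JOIN with no ON clause produces a cartesian product; every purchases row pairs with every customers row

Fix: Specify the join condition linking the foreign key to the parent id

Corrected query:
SELECT c.id, p.name, c.amount FROM customers p JOIN purchases c ON c.customer_id = p.id

Result:
id | name  | amount 
---+-------+--------
1  | Grace | 1035.2 
2  | Carol | 1455.19
3  | Carol | 478.38 
4  | Grace | 338.26 
5  | Carol | 308.35 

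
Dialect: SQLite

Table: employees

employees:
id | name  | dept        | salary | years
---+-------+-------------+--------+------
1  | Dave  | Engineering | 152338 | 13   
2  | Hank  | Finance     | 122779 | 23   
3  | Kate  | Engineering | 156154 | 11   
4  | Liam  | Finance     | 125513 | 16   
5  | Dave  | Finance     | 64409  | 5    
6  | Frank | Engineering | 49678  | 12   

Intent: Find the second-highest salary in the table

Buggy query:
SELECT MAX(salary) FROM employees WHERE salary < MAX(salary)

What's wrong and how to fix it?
Bug: MAX(salary) on the right of the comparison is an aggregate-in-WHERE error

Fix: Compute the overall MAX in a subquery, then take MAX of rows below it

Corrected query:
SELECT MAX(salary) FROM employees WHERE salary < (SELECT MAX(salary) FROM employees)

Result:
MAX(salary)
-----------
152338     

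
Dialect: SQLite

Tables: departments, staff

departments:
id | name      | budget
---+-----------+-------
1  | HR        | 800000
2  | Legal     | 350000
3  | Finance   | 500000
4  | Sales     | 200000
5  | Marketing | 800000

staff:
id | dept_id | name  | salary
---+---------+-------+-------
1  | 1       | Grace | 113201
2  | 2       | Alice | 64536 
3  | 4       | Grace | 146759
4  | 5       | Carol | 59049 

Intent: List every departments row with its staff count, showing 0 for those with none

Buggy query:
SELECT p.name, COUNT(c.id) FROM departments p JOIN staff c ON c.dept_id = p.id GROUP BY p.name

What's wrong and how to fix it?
Bug: INNER JOIN drops departments rows that have no matching staff rows

Fix: Switch to LEFT JOIN to retain unmatched parent rows

Corrected query:
SELECT p.name, COUNT(c.id) FROM departments p LEFT JOIN staff c ON c.dept_id = p.id GROUP BY p.name

Result:
name      | COUNT(c.id)
----------+------------
Finance   | 0          
HR        | 1          
Legal     | 1          
Marketing | 1          
Sales     | 1          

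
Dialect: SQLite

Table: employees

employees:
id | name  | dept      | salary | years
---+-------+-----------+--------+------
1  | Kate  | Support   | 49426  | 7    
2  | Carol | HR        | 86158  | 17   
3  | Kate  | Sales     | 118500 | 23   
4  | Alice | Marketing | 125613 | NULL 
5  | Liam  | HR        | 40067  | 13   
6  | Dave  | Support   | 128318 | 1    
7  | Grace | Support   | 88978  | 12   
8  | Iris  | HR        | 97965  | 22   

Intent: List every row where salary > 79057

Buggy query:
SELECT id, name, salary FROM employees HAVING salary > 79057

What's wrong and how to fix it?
Bug: HAVING filters the output of aggregation, but this query has no GROUP BY and no aggregate functions, so SQLite rejects it (HAVING clause on a non-aggregate query); the condition here is per row

Fix: Use WHERE for row-level filtering

Corrected query:
SELECT id, name, salary FROM employees WHERE salary > 79057

Result:
id | name  | salary
---+-------+-------
2  | Carol | 86158 
3  | Kate  | 118500
4  | Alice | 125613
6  | Dave  | 128318
7  | Grace | 88978 
8  | Iris  | 97965 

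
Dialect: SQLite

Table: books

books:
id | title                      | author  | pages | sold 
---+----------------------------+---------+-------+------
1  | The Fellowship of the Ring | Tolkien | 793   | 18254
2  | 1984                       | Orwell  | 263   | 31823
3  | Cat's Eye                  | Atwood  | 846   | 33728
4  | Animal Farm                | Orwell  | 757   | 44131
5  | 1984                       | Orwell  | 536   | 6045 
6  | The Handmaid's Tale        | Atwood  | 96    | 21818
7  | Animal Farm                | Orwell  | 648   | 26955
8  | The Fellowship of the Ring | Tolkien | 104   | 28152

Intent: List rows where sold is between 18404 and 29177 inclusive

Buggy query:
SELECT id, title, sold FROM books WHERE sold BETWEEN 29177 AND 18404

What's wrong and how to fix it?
Bug: BETWEEN expects the lower bound first; with 29177 AND 18404 the range is empty

Fix: Swap the bounds so the smaller value comes first

Corrected query:
SELECT id, title, sold FROM books WHERE sold BETWEEN 18404 AND 29177

Result:
id | title                      | sold 
---+----------------------------+------
6  | The Handmaid's Tale        | 21818
7  | Animal Farm                | 26955
8  | The Fellowship of the Ring | 28152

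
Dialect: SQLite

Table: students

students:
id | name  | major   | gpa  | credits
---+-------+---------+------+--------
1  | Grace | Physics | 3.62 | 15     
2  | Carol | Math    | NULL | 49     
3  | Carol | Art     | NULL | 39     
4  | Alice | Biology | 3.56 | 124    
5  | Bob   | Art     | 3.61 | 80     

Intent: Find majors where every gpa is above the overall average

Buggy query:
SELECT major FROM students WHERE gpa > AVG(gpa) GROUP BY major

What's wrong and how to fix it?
Bug: AVG() is an aggregate; it can't sit directly in WHERE

Fix: Use a subquery for AVG and a HAVING MIN(...) filter so the condition holds for every row in the group

Corrected query:
SELECT major FROM students GROUP BY major HAVING MIN(gpa) > (SELECT AVG(gpa) FROM students)

Result:
major  
-------
Art    
Physics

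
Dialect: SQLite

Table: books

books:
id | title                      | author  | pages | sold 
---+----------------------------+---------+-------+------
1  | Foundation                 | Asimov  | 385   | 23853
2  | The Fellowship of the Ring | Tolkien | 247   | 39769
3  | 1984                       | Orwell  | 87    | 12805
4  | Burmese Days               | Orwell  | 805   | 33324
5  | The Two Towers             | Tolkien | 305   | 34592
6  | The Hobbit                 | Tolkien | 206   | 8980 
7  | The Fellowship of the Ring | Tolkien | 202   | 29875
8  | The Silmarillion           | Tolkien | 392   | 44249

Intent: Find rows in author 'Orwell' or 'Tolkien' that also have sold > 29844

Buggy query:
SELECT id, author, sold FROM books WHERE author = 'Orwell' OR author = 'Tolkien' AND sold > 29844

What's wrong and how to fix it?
Bug: Without parentheses, AND is evaluated before OR, so the sold filter only applies to the 'Tolkien' branch

Fix: Add parentheses around the OR so the AND applies to both alternatives

Corrected query:
SELECT id, author, sold FROM books WHERE (author = 'Orwell' OR author = 'Tolkien') AND sold > 29844

Result:
id | author  | sold 
---+---------+------
2  | Tolkien | 39769
4  | Orwell  | 33324
5  | Tolkien | 34592
7  | Tolkien | 29875
8  | Tolkien | 44249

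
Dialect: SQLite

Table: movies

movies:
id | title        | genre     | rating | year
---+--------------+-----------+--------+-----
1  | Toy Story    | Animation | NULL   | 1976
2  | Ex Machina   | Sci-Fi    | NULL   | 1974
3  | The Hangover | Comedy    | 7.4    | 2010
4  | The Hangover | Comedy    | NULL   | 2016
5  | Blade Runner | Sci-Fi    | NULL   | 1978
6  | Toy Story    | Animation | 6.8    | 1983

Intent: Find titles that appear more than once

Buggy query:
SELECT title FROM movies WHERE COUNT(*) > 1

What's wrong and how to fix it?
Bug: WHERE can't reference COUNT(*); aggregates are computed after WHERE

Fix: GROUP BY title, then filter groups with HAVING COUNT(*) > 1

Corrected query:
SELECT title FROM movies GROUP BY title HAVING COUNT(*) > 1

Result:
title       
------------
The Hangover
Toy Story   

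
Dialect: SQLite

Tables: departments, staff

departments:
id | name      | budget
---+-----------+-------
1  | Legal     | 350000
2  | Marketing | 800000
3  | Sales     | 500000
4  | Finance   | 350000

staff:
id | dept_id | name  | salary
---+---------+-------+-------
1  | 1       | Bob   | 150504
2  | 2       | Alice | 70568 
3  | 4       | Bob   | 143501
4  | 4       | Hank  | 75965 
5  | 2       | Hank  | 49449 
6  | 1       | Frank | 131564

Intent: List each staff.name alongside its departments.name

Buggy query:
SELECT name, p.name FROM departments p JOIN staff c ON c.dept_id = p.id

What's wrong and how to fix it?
Bug: Both tables have a 'name' column; the unqualified reference is ambiguous

Fix: Prefix ambiguous columns with the table alias

Corrected query:
SELECT c.name, p.name FROM departments p JOIN staff c ON c.dept_id = p.id

Result:
name  | name     
------+----------
Bob   | Legal    
Alice | Marketing
Bob   | Finance  
Hank  | Finance  
Hank  | Marketing
Frank | Legal    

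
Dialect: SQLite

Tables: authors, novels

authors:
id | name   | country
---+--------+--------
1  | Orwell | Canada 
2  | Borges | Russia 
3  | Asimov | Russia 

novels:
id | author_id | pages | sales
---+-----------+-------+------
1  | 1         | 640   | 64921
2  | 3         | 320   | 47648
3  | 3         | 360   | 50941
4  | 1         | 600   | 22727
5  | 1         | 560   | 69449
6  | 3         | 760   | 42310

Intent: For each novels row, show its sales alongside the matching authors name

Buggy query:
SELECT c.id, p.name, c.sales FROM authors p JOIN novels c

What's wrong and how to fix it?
Bug: JOIN with no ON clause produces a cartesian product; every novels row pairs with every authors row

Fix: Add ON c.author_id = p.id to the JOIN

Corrected query:
SELECT c.id, p.name, c.sales FROM authors p JOIN novels c ON c.author_id = p.id

Result:
id | name   | sales
---+--------+------
1  | Orwell | 64921
2  | Asimov | 47648
3  | Asimov | 50941
4  | Orwell | 22727
5  | Orwell | 69449
6  | Asimov | 42310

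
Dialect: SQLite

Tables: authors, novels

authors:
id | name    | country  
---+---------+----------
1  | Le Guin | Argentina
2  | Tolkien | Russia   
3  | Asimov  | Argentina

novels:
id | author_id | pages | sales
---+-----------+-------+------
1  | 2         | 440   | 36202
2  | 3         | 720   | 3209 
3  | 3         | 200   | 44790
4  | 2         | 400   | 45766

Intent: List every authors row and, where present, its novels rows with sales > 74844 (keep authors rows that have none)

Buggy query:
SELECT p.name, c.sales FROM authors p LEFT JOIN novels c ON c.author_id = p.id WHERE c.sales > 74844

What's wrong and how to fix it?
Bug: A WHERE condition on the right-hand table after LEFT JOIN drops unmatched parents

Fix: Put 'c.sales > 74844' in the JOIN's ON clause instead of WHERE

Corrected query:
SELECT p.name, c.sales FROM authors p LEFT JOIN novels c ON c.author_id = p.id AND c.sales > 74844

Result:
name    | sales
--------+------
Le Guin | NULL 
Tolkien | NULL 
Asimov  | NULL 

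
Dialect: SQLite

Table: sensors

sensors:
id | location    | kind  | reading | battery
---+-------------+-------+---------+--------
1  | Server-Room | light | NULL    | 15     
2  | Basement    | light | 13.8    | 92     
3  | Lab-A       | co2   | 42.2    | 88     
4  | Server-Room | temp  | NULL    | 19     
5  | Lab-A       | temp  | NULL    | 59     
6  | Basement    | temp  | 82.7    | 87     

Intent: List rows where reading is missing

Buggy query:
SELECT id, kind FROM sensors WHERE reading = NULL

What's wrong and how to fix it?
Bug: '= NULL' is always unknown in SQL three-valued logic, so no rows match

Fix: Replace '= NULL' with 'IS NULL'

Corrected query:
SELECT id, kind FROM sensors WHERE reading IS NULL

Result:
id | kind 
---+------
1  | light
4  | temp 
5  | temp 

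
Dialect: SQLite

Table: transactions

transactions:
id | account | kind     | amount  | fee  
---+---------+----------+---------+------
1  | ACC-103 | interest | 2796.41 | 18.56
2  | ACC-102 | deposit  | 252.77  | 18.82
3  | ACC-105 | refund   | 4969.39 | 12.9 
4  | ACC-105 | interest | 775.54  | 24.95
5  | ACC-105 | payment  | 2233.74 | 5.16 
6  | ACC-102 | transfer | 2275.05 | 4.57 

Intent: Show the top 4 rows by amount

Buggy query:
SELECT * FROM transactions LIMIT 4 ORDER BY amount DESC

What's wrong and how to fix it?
Bug: LIMIT must come after ORDER BY

Fix: Swap the clauses: ORDER BY first, then LIMIT

Corrected query:
SELECT * FROM transactions ORDER BY amount DESC LIMIT 4

Result:
id | account | kind     | amount  | fee  
---+---------+----------+---------+------
3  | ACC-105 | refund   | 4969.39 | 12.9 
1  | ACC-103 | interest | 2796.41 | 18.56
6  | ACC-102 | transfer | 2275.05 | 4.57 
5  | ACC-105 | payment  | 2233.74 | 5.16 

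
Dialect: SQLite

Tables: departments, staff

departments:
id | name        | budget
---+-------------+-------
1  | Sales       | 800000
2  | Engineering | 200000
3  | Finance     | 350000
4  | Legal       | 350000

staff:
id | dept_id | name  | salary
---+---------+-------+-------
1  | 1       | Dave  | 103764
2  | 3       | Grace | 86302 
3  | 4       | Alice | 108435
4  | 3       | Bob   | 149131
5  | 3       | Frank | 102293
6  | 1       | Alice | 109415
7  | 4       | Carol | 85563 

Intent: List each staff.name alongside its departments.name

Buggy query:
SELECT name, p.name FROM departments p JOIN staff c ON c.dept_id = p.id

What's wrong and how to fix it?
Bug: Both tables have a 'name' column; the unqualified reference is ambiguous

Fix: Prefix ambiguous columns with the table alias

Corrected query:
SELECT c.name, p.name FROM departments p JOIN staff c ON c.dept_id = p.id

Result:
name  | name   
------+--------
Dave  | Sales  
Grace | Finance
Alice | Legal  
Bob   | Finance
Frank | Finance
Alice | Sales  
Carol | Legal  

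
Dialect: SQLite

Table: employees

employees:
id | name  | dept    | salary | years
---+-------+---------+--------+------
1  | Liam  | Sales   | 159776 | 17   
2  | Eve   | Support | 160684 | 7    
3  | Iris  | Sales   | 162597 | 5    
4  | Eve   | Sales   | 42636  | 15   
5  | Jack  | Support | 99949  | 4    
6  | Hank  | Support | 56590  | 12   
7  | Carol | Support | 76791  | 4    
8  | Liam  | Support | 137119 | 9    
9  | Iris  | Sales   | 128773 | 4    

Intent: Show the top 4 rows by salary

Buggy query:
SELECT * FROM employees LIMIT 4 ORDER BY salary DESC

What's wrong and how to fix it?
Bug: LIMIT must come after ORDER BY

Fix: Swap the clauses: ORDER BY first, then LIMIT

Corrected query:
SELECT * FROM employees ORDER BY salary DESC LIMIT 4

Result:
id | name | dept    | salary | years
---+------+---------+--------+------
3  | Iris | Sales   | 162597 | 5    
2  | Eve  | Support | 160684 | 7    
1  | Liam | Sales   | 159776 | 17   
8  | Liam | Support | 137119 | 9    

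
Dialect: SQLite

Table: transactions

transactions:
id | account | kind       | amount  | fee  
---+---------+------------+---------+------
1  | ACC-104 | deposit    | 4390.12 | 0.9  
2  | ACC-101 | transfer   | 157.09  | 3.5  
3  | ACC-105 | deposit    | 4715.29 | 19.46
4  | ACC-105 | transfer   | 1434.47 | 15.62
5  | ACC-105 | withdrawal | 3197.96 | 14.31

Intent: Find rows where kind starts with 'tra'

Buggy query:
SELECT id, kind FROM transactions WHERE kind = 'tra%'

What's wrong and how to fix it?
Bug: '=' compares the literal string including the % character; pattern matching needs LIKE

Fix: Replace '=' with LIKE so 'tra%' is treated as a pattern

Corrected query:
SELECT id, kind FROM transactions WHERE kind LIKE 'tra%'

Result:
id | kind    
---+---------
2  | transfer
4  | transfer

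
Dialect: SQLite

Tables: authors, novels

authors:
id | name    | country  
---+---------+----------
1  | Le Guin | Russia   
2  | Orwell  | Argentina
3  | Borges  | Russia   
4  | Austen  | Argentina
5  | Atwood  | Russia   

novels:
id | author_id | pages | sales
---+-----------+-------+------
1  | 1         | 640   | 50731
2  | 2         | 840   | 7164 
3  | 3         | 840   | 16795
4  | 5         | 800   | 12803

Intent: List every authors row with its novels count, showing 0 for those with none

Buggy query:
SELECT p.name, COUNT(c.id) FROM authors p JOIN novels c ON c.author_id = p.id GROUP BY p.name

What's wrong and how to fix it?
Bug: INNER JOIN drops authors rows that have no matching novels rows

Fix: Switch to LEFT JOIN to retain unmatched parent rows

Corrected query:
SELECT p.name, COUNT(c.id) FROM authors p LEFT JOIN novels c ON c.author_id = p.id GROUP BY p.name

Result:
name    | COUNT(c.id)
--------+------------
Atwood  | 1          
Austen  | 0          
Borges  | 1          
Le Guin | 1          
Orwell  | 1          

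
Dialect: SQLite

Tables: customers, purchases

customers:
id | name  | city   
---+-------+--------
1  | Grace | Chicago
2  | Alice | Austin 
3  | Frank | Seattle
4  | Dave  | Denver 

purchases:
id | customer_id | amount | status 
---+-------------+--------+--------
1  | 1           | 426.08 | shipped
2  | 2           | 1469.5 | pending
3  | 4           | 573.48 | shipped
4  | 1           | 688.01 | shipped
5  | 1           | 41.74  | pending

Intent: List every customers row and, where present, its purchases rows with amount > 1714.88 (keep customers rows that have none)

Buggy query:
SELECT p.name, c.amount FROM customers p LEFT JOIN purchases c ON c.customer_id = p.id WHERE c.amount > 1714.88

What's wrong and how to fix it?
Bug: A WHERE condition on the right-hand table after LEFT JOIN drops unmatched parents

Fix: Move the right-table condition into the ON clause so unmatched parents are kept

Corrected query:
SELECT p.name, c.amount FROM customers p LEFT JOIN purchases c ON c.customer_id = p.id AND c.amount > 1714.88

Result:
name  | amount
------+-------
Grace | NULL  
Alice | NULL  
Frank | NULL  
Dave  | NULL  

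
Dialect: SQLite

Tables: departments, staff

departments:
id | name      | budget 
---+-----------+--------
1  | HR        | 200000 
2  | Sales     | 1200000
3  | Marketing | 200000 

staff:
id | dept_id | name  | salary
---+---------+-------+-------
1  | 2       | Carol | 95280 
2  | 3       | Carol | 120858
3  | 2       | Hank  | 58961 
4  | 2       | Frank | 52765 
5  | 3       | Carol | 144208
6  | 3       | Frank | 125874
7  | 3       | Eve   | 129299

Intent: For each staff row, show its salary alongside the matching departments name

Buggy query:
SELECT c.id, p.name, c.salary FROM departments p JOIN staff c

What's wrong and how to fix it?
Bug: JOIN with no ON clause produces a cartesian product; every staff row pairs with every departments row

Fix: Specify the join condition linking the foreign key to the parent id

Corrected query:
SELECT c.id, p.name, c.salary FROM departments p JOIN staff c ON c.dept_id = p.id

Result:
id | name      | salary
---+-----------+-------
1  | Sales     | 95280 
2  | Marketing | 120858
3  | Sales     | 58961 
4  | Sales     | 52765 
5  | Marketing | 144208
6  | Marketing | 125874
7  | Marketing | 129299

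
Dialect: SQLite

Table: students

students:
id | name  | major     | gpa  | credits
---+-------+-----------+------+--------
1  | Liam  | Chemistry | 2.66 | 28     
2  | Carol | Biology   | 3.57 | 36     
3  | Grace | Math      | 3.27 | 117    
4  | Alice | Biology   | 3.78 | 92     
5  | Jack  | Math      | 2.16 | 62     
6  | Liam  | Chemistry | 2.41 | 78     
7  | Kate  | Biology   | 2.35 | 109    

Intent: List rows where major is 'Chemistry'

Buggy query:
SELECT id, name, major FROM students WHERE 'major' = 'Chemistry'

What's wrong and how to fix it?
Bug: 'major' in single quotes is a string literal, not the column; the comparison is literal-vs-literal and never true

Fix: Reference the column as major without single quotes

Corrected query:
SELECT id, name, major FROM students WHERE major = 'Chemistry'

Result:
id | name | major    
---+------+----------
1  | Liam | Chemistry
6  | Liam | Chemistry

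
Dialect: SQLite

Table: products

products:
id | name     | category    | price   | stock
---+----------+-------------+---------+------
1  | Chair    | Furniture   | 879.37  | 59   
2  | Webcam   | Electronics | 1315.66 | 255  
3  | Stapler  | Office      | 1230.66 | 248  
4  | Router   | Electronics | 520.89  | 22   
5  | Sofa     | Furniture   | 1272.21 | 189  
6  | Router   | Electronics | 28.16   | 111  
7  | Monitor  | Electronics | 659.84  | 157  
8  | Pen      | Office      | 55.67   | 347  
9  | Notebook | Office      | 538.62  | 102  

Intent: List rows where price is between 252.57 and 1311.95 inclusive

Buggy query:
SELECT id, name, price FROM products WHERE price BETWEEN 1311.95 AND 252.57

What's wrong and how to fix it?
Bug: The bounds are reversed; BETWEEN a AND b requires a <= b to match anything

Fix: Swap the bounds so the smaller value comes first

Corrected query:
SELECT id, name, price FROM products WHERE price BETWEEN 252.57 AND 1311.95

Result:
id | name     | price  
---+----------+--------
1  | Chair    | 879.37 
3  | Stapler  | 1230.66
4  | Router   | 520.89 
5  | Sofa     | 1272.21
7  | Monitor  | 659.84 
9  | Notebook | 538.62 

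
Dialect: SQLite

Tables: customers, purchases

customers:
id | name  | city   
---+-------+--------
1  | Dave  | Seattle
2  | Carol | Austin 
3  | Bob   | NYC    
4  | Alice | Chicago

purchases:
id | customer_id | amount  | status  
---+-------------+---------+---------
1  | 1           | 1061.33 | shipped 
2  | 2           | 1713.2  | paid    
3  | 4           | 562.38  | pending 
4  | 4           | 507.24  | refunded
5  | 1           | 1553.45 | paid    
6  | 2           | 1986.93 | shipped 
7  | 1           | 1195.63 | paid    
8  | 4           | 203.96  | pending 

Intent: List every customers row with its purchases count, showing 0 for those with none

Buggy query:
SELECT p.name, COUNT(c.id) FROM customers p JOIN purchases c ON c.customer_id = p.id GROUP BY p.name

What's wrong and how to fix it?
Bug: INNER JOIN drops customers rows that have no matching purchases rows

Fix: Switch to LEFT JOIN to retain unmatched parent rows

Corrected query:
SELECT p.name, COUNT(c.id) FROM customers p LEFT JOIN purchases c ON c.customer_id = p.id GROUP BY p.name

Result:
name  | COUNT(c.id)
------+------------
Alice | 3          
Bob   | 0          
Carol | 2          
Dave  | 3          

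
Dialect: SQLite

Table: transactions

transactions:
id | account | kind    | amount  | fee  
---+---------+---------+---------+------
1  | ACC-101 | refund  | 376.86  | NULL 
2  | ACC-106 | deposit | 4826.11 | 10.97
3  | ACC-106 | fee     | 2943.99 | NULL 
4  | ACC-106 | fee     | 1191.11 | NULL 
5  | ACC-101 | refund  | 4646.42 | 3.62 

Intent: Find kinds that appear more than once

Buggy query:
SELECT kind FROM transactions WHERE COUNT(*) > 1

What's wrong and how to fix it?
Bug: WHERE can't reference COUNT(*); aggregates are computed after WHERE

Fix: GROUP BY kind, then filter groups with HAVING COUNT(*) > 1

Corrected query:
SELECT kind FROM transactions GROUP BY kind HAVING COUNT(*) > 1

Result:
kind  
------
fee   
refund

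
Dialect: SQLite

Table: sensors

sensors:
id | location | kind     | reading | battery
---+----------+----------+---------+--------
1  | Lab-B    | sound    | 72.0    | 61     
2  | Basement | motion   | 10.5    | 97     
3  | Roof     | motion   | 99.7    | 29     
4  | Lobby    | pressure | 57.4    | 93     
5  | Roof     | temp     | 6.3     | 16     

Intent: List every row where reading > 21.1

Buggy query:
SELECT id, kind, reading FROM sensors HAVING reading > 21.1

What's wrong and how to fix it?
Bug: This is a non-aggregate query (no GROUP BY, no aggregates), so in SQLite the HAVING clause is invalid here; a row-level condition belongs in WHERE

Fix: Use WHERE for row-level filtering

Corrected query:
SELECT id, kind, reading FROM sensors WHERE reading > 21.1

Result:
id | kind     | reading
---+----------+--------
1  | sound    | 72     
3  | motion   | 99.7   
4  | pressure | 57.4   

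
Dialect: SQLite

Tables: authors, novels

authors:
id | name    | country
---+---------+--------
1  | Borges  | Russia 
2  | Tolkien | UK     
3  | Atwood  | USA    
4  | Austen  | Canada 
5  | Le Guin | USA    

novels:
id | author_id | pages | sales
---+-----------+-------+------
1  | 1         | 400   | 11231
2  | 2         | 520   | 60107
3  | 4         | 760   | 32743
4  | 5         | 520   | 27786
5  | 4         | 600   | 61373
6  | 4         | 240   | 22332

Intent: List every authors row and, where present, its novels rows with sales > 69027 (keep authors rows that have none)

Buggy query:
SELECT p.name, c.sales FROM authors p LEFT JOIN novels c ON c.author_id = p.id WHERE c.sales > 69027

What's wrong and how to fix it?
Bug: A WHERE condition on the right-hand table after LEFT JOIN drops unmatched parents

Fix: Put 'c.sales > 69027' in the JOIN's ON clause instead of WHERE

Corrected query:
SELECT p.name, c.sales FROM authors p LEFT JOIN novels c ON c.author_id = p.id AND c.sales > 69027

Result:
name    | sales
--------+------
Borges  | NULL 
Tolkien | NULL 
Atwood  | NULL 
Austen  | NULL 
Le Guin | NULL 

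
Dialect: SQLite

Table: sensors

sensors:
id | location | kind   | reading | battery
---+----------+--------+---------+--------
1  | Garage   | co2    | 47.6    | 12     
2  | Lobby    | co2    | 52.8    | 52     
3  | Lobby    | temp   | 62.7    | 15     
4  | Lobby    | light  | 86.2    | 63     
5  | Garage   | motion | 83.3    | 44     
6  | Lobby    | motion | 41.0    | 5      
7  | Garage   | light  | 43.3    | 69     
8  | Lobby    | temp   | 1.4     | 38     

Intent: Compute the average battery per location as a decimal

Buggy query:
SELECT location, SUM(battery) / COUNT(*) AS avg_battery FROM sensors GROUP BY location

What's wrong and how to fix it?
Bug: SUM(battery) and COUNT(*) are both integers; the division truncates the fractional part

Fix: Multiply by 1.0 (or CAST to REAL) to force floating-point division

Corrected query:
SELECT location, SUM(battery) * 1.0 / COUNT(*) AS avg_battery FROM sensors GROUP BY location

Result:
location | avg_battery
---------+------------
Garage   | 41.666667  
Lobby    | 34.6       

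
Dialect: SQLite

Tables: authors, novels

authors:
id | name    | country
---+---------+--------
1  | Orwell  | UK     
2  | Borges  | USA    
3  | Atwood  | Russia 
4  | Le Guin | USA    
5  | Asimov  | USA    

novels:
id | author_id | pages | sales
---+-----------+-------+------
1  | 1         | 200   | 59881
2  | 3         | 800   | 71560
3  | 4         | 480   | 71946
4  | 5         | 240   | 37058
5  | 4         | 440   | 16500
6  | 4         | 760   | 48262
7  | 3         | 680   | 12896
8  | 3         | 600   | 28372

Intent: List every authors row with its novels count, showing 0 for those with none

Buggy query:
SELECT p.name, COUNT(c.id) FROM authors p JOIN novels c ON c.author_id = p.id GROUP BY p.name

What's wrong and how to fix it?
Bug: INNER JOIN drops authors rows that have no matching novels rows

Fix: Use LEFT JOIN so parents without children still appear (COUNT(c.id) gives 0)

Corrected query:
SELECT p.name, COUNT(c.id) FROM authors p LEFT JOIN novels c ON c.author_id = p.id GROUP BY p.name

Result:
name    | COUNT(c.id)
--------+------------
Asimov  | 1          
Atwood  | 3          
Borges  | 0          
Le Guin | 3          
Orwell  | 1          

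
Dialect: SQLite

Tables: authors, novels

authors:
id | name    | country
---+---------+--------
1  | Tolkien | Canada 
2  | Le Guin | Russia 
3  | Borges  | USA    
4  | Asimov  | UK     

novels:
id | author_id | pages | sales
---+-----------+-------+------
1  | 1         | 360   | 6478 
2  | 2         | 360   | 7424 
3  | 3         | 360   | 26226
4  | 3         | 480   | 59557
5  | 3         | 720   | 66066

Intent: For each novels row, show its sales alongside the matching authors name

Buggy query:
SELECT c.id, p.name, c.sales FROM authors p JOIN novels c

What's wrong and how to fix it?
Bug: Missing join condition: each novels row is matched to all authors rows instead of just its own

Fix: Add ON c.author_id = p.id to the JOIN

Corrected query:
SELECT c.id, p.name, c.sales FROM authors p JOIN novels c ON c.author_id = p.id

Result:
id | name    | sales
---+---------+------
1  | Tolkien | 6478 
2  | Le Guin | 7424 
3  | Borges  | 26226
4  | Borges  | 59557
5  | Borges  | 66066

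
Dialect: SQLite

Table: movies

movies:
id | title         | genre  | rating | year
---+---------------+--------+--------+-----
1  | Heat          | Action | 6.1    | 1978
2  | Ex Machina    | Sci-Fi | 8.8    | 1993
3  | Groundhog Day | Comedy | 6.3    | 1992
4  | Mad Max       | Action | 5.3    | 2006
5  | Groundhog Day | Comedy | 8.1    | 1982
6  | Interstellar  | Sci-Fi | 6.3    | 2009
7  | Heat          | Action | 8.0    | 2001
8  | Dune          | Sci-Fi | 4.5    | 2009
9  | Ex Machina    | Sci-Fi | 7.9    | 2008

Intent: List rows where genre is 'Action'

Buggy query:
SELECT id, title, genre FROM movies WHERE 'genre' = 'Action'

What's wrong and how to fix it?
Bug: Single quotes denote string literals in SQL; the column name is being compared as a constant string

Fix: Remove the quotes around the column name (or use double quotes for an identifier)

Corrected query:
SELECT id, title, genre FROM movies WHERE genre = 'Action'

Result:
id | title   | genre 
---+---------+-------
1  | Heat    | Action
4  | Mad Max | Action
7  | Heat    | Action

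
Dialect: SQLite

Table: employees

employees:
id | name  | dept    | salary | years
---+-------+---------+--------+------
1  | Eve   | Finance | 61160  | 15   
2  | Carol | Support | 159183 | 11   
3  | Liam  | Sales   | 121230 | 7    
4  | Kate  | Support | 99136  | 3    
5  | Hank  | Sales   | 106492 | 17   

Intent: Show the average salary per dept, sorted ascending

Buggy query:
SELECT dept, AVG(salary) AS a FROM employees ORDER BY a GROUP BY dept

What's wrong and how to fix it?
Bug: GROUP BY must precede ORDER BY

Fix: Reorder: SELECT … FROM … GROUP BY … ORDER BY …

Corrected query:
SELECT dept, AVG(salary) AS a FROM employees GROUP BY dept ORDER BY a

Result:
dept    | a       
--------+---------
Finance | 61160   
Sales   | 113861  
Support | 129159.5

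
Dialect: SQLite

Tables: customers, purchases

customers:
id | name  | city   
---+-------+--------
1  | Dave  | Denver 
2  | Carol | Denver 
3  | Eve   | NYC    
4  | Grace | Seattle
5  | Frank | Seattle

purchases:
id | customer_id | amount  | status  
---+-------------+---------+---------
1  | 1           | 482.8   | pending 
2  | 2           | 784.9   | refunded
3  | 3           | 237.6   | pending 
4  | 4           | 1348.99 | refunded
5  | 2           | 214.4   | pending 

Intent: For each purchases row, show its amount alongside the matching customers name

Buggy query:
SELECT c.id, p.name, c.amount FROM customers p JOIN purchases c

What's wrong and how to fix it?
Bug: JOIN with no ON clause produces a cartesian product; every purchases row pairs with every customers row

Fix: Specify the join condition linking the foreign key to the parent id

Corrected query:
SELECT c.id, p.name, c.amount FROM customers p JOIN purchases c ON c.customer_id = p.id

Result:
id | name  | amount 
---+-------+--------
1  | Dave  | 482.8  
2  | Carol | 784.9  
3  | Eve   | 237.6  
4  | Grace | 1348.99
5  | Carol | 214.4  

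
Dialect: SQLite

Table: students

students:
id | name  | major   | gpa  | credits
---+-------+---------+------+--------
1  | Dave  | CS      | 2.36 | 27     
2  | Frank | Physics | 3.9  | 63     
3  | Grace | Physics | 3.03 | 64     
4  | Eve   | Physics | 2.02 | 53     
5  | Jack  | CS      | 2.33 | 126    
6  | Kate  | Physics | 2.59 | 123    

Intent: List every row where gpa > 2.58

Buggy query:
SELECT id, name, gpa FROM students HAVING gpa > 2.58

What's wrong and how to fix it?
Bug: HAVING filters the output of aggregation, but this query has no GROUP BY and no aggregate functions, so SQLite rejects it (HAVING clause on a non-aggregate query); the condition here is per row

Fix: Use WHERE for row-level filtering

Corrected query:
SELECT id, name, gpa FROM students WHERE gpa > 2.58

Result:
id | name  | gpa 
---+-------+-----
2  | Frank | 3.9 
3  | Grace | 3.03
6  | Kate  | 2.59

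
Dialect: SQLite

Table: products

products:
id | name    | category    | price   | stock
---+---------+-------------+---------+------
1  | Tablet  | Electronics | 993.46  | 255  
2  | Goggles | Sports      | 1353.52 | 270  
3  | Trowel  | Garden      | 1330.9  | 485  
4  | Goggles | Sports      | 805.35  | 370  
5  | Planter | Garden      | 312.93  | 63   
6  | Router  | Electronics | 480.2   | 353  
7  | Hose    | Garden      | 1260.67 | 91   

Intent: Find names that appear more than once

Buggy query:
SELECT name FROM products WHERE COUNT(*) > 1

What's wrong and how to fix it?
Bug: COUNT(*) is an aggregate and cannot be used in WHERE

Fix: GROUP BY name, then filter groups with HAVING COUNT(*) > 1

Corrected query:
SELECT name FROM products GROUP BY name HAVING COUNT(*) > 1

Result:
name   
-------
Goggles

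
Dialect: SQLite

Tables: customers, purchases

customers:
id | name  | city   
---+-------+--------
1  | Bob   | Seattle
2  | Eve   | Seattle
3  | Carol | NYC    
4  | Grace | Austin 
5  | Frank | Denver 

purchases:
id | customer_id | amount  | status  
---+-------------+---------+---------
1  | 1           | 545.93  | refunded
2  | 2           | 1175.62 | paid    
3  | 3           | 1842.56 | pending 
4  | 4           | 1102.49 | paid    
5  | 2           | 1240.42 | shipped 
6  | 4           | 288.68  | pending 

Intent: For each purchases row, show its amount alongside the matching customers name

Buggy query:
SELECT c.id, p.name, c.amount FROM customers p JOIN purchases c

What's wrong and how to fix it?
Bug: JOIN with no ON clause produces a cartesian product; every purchases row pairs with every customers row

Fix: Specify the join condition linking the foreign key to the parent id

Corrected query:
SELECT c.id, p.name, c.amount FROM customers p JOIN purchases c ON c.customer_id = p.id

Result:
id | name  | amount 
---+-------+--------
1  | Bob   | 545.93 
2  | Eve   | 1175.62
3  | Carol | 1842.56
4  | Grace | 1102.49
5  | Eve   | 1240.42
6  | Grace | 288.68 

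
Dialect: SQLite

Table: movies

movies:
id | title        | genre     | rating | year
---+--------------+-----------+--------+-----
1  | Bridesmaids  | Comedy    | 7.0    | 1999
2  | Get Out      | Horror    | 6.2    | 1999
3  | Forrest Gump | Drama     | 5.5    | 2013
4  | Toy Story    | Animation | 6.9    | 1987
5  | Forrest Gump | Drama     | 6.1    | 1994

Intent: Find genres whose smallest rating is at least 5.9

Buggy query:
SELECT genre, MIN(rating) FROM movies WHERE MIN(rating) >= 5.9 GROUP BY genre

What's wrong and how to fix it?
Bug: Aggregates like MIN are computed per group after WHERE runs

Fix: Use HAVING for the per-group MIN condition

Corrected query:
SELECT genre, MIN(rating) FROM movies GROUP BY genre HAVING MIN(rating) >= 5.9

Result:
genre     | MIN(rating)
----------+------------
Animation | 6.9        
Comedy    | 7          
Horror    | 6.2        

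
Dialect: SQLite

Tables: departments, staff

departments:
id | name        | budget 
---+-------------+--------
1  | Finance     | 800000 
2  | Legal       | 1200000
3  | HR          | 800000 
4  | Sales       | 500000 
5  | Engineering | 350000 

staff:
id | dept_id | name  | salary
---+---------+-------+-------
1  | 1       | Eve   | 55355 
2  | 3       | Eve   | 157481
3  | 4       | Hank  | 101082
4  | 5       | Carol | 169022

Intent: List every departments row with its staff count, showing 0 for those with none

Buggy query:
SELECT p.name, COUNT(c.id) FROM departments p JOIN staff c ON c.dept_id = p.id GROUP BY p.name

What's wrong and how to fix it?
Bug: An inner join excludes parents with zero children

Fix: Switch to LEFT JOIN to retain unmatched parent rows

Corrected query:
SELECT p.name, COUNT(c.id) FROM departments p LEFT JOIN staff c ON c.dept_id = p.id GROUP BY p.name

Result:
name        | COUNT(c.id)
------------+------------
Engineering | 1          
Finance     | 1          
HR          | 1          
Legal       | 0          
Sales       | 1          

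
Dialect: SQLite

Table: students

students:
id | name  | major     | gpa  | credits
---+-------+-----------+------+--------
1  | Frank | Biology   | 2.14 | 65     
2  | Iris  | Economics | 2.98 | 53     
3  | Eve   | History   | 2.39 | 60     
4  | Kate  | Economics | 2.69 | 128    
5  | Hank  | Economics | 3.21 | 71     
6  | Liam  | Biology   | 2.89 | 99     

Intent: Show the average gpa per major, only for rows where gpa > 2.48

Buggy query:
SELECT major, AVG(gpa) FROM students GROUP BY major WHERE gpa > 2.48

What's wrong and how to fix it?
Bug: Row-level WHERE must come before GROUP BY in the clause order

Fix: Move the WHERE clause before GROUP BY

Corrected query:
SELECT major, AVG(gpa) FROM students WHERE gpa > 2.48 GROUP BY major

Result:
major     | AVG(gpa)
----------+---------
Biology   | 2.89    
Economics | 2.96    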